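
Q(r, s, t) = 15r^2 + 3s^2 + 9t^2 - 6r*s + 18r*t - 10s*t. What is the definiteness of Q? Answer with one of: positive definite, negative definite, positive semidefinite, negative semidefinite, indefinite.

The associated matrix is A = [[15, -3, 9], [-3, 3, -5], [9, -5, 9]].
Symmetric row and column elimination reduces A to a congruent diagonal form with pivots 15, 12/5, -2/3.
Counting signs: 2 positive, 1 negative.
Hence Q is indefinite.

indefinite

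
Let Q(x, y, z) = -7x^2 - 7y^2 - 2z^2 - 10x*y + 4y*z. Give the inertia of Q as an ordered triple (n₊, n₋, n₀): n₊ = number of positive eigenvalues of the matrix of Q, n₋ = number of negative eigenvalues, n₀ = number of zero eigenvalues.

(0, 3, 0)

The associated matrix is A = [[-7, -5, 0], [-5, -7, 2], [0, 2, -2]].
An LDLᵀ factorisation of A has diagonal entries -7, -24/7, -5/6.
That gives 3 negative pivots.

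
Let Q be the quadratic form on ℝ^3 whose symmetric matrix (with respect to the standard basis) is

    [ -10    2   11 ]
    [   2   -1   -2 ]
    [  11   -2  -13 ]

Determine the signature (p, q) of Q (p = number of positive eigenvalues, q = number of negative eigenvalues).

(0, 3)

Congruent diagonalization of A (simultaneous row and column reduction) yields pivots -10, -3/5, -5/6.
So there are 3 negative pivots.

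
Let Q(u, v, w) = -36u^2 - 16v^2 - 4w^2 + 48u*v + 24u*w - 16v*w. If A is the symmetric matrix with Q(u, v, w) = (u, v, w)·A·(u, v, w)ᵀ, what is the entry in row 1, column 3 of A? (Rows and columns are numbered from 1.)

The coefficient of u·w in Q is 24. For a symmetric A this equals A[1,3] + A[3,1] = 2·A[1,3].
So A[1,3] = 24/2 = 12.

12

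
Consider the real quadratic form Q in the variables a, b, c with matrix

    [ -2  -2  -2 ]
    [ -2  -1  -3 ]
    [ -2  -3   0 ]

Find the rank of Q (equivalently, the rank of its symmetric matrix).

An LDLᵀ factorisation of A has diagonal entries -2, 1, 1.
So there are 2 positive, 1 negative pivots.
The rank is the number of nonzero pivots: 3.

3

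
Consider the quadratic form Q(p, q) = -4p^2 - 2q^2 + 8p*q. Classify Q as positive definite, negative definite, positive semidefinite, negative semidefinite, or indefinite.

indefinite

The symmetric matrix of Q is [[-4, 4], [4, -2]].
For the 2×2 matrix [[-4, 4], [4, -2]]: det = -4·-2 − (4)² = -8, trace = -6.
det < 0 so the eigenvalues have opposite signs; the form is indefinite.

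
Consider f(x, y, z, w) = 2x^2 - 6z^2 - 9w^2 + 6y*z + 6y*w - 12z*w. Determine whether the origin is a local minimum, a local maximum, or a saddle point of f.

The Hessian at the origin is H = [[4, 0, 0, 0], [0, 0, 6, 6], [0, 6, -12, -12], [0, 6, -12, -18]].
H is indefinite, so the origin is a saddle point.

saddle point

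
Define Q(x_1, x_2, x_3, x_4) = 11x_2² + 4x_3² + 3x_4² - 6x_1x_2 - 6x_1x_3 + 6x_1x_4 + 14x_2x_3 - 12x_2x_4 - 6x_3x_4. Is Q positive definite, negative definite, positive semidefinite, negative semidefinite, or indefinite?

indefinite

The symmetric matrix is A = [[0, -3, -3, 3], [-3, 11, 7, -6], [-3, 7, 4, -3], [3, -6, -3, 3]].
A is congruent to a diagonal matrix with 3 positive, 1 negative and 0 zero entries, so Q is indefinite.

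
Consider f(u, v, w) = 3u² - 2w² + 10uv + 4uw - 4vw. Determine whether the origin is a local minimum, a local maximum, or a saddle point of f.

The Hessian at the origin is H = [[6, 10, 4], [10, 0, -4], [4, -4, -4]].
Applying the same elementary operations to the rows and columns of H produces a congruent diagonal matrix with entries 6, -50/3, 4/25.
So there are 2 positive, 1 negative pivots.
H is indefinite, so the origin is a saddle point.

saddle point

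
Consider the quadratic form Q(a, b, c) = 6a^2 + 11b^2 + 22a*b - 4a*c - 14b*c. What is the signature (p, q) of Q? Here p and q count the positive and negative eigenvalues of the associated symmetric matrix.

The associated matrix is A = [[6, 11, -2], [11, 11, -7], [-2, -7, 0]].
Congruent diagonalization of A (simultaneous row and column reduction) yields pivots 6, -55/6, 6/11.
That gives 2 positive, 1 negative pivots.

(2, 1)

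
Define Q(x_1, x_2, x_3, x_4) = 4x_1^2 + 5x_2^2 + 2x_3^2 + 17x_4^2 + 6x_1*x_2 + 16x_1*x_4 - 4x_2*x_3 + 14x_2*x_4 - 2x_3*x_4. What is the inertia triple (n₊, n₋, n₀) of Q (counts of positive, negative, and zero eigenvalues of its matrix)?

(4, 0, 0)

The symmetric matrix is A = [[4, 3, 0, 8], [3, 5, -2, 7], [0, -2, 2, -1], [8, 7, -1, 17]].
Symmetric row and column elimination reduces A to a congruent diagonal form with pivots 4, 11/4, 6/11, 1/2.
That gives 4 positive pivots.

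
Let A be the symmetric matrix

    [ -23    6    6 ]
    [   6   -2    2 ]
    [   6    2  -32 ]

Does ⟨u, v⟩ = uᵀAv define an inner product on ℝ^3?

no

Symmetric row and column elimination reduces A to a congruent diagonal form with pivots -23, -10/23, -6/5.
Counting signs: 3 negative.
Hence Q is negative definite.
⟨·,·⟩ is an inner product exactly when A is positive definite.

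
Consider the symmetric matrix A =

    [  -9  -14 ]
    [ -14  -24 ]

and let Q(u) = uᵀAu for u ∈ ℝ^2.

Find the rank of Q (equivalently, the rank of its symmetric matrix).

Congruent diagonalization of A (simultaneous row and column reduction) yields pivots -9, -20/9.
Counting signs: 2 negative.
The rank is the number of nonzero pivots: 2.

2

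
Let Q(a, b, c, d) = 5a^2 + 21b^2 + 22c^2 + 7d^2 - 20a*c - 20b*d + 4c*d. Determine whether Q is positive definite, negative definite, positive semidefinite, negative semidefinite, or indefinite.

positive definite

The symmetric matrix is A = [[5, 0, -10, 0], [0, 21, 0, -10], [-10, 0, 22, 2], [0, -10, 2, 7]].
Applying the same elementary operations to the rows and columns of A produces a congruent diagonal matrix with entries 5, 21, 2, 5/21.
That gives 4 positive pivots.
Hence Q is positive definite.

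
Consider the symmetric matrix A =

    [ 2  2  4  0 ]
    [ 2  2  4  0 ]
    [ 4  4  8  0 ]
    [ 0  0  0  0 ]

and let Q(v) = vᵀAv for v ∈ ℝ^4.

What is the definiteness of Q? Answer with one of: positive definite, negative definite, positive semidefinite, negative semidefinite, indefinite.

positive semidefinite

Congruent diagonalization of A (simultaneous row and column reduction) yields pivots 2, 0, 0, 0.
That gives 1 positive, 3 zero pivots.
Hence Q is positive semidefinite.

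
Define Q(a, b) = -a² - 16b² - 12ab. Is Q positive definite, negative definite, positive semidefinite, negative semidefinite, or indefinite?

The symmetric matrix is A = [[-1, -6], [-6, -16]].
An LDLᵀ factorisation of A has diagonal entries -1, 20.
So there are 1 positive, 1 negative pivots.
Hence Q is indefinite.

indefinite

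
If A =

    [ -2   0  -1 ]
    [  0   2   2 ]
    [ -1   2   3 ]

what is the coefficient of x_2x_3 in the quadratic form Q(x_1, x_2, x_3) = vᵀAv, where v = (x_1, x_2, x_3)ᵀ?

4

The coefficient of x_2x_3 is A[2,3] + A[3,2] = 2·2 = 4.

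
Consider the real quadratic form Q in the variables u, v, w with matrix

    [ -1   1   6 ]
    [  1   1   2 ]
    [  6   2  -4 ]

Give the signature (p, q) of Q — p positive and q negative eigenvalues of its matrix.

(1, 1)

Congruent diagonalization of A (simultaneous row and column reduction) yields pivots -1, 2, 0.
Counting signs: 1 positive, 1 negative, 1 zero.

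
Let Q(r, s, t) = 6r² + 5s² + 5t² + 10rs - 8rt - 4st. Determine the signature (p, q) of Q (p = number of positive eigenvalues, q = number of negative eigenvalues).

(3, 0)

Write A = [[6, 5, -4], [5, 5, -2], [-4, -2, 5]].
Row-reducing A symmetrically gives the diagonal entries 6, 5/6, 1/5.
That gives 3 positive pivots.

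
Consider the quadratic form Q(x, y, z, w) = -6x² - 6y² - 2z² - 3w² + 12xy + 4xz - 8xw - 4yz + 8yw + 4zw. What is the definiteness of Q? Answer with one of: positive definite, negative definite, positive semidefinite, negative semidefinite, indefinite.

The associated matrix is A = [[-6, 6, 2, -4], [6, -6, -2, 4], [2, -2, -2, 2], [-4, 4, 2, -3]].
Symmetric row and column elimination reduces A to a congruent diagonal form with pivots -6, 0, -4/3, 0.
That gives 2 negative, 2 zero pivots.
Hence Q is negative semidefinite.

negative semidefinite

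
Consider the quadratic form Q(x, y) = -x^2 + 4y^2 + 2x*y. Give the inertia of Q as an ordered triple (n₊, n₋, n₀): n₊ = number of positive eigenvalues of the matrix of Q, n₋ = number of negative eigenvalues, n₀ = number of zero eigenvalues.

The symmetric matrix is A = [[-1, 1], [1, 4]].
An LDLᵀ factorisation of A has diagonal entries -1, 5.
That gives 1 positive, 1 negative pivots.

(1, 1, 0)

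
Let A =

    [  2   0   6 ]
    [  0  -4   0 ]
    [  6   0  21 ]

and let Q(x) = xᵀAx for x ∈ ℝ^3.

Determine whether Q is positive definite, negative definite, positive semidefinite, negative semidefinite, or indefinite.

Row-reducing A symmetrically gives the diagonal entries 2, -4, 3.
Counting signs: 2 positive, 1 negative.
Hence Q is indefinite.

indefinite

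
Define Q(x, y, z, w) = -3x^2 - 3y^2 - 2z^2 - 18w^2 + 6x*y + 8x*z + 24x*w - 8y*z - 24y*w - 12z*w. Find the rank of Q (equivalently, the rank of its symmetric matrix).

2

The associated matrix is A = [[-3, 3, 4, 12], [3, -3, -4, -12], [4, -4, -2, -6], [12, -12, -6, -18]].
Applying the same elementary operations to the rows and columns of A produces a congruent diagonal matrix with entries -3, 0, 10/3, 0.
So there are 1 positive, 1 negative, 2 zero pivots.
The rank is the number of nonzero pivots: 2.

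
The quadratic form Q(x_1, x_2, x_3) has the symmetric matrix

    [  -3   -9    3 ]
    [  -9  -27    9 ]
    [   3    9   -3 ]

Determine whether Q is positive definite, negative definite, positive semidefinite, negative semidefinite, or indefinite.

Applying the same elementary operations to the rows and columns of A produces a congruent diagonal matrix with entries -3, 0, 0.
That gives 1 negative, 2 zero pivots.
Hence Q is negative semidefinite.

negative semidefinite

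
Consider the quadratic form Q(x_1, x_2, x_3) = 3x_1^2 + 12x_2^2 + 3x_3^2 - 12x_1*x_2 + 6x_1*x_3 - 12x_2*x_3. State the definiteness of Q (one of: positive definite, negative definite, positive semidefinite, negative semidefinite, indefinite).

positive semidefinite

The symmetric matrix is A = [[3, -6, 3], [-6, 12, -6], [3, -6, 3]].
Symmetric row and column elimination reduces A to a congruent diagonal form with pivots 3, 0, 0.
Counting signs: 1 positive, 2 zero.
Hence Q is positive semidefinite.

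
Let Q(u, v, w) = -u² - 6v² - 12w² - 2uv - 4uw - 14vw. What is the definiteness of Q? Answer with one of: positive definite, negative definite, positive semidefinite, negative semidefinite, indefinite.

negative definite

The symmetric matrix of Q is A = [[-1, -1, -2], [-1, -6, -7], [-2, -7, -12]].
Leading principal minors: Δ_1 = -1, Δ_2 = 5, Δ_3 = -15.
The signs alternate starting with Δ_1 < 0, so by Sylvester's criterion Q is negative definite.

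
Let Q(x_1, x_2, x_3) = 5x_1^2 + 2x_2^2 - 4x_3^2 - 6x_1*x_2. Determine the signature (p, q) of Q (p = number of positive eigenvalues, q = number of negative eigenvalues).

The associated matrix is A = [[5, -3, 0], [-3, 2, 0], [0, 0, -4]].
Applying the same elementary operations to the rows and columns of A produces a congruent diagonal matrix with entries 5, 1/5, -4.
So there are 2 positive, 1 negative pivots.

(2, 1)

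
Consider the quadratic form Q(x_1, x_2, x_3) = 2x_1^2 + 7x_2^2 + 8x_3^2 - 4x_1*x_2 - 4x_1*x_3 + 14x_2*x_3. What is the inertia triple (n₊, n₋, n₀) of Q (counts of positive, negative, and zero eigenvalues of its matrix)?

(3, 0, 0)

Write A = [[2, -2, -2], [-2, 7, 7], [-2, 7, 8]].
Symmetric row and column elimination reduces A to a congruent diagonal form with pivots 2, 5, 1.
Counting signs: 3 positive.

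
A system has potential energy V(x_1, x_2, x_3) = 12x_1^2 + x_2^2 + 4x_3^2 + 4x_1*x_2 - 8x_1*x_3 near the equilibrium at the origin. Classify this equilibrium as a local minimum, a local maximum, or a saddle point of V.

local minimum

The Hessian at the origin is H = [[24, 4, -8], [4, 2, 0], [-8, 0, 8]].
An LDLᵀ factorisation of H has diagonal entries 24, 4/3, 4.
So there are 3 positive pivots.
H is positive definite, so the origin is a strict local minimum.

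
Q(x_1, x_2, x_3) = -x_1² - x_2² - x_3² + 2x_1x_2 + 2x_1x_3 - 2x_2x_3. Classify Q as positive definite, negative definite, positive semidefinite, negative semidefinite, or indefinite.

Write A = [[-1, 1, 1], [1, -1, -1], [1, -1, -1]].
Symmetric row and column elimination reduces A to a congruent diagonal form with pivots -1, 0, 0.
Counting signs: 1 negative, 2 zero.
Hence Q is negative semidefinite.

negative semidefinite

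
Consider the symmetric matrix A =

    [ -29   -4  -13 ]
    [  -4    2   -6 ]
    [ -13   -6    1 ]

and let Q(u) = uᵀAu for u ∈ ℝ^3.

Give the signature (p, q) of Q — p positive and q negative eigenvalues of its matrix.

(1, 2)

Row-reducing A symmetrically gives the diagonal entries -29, 74/29, -4/37.
Counting signs: 1 positive, 2 negative.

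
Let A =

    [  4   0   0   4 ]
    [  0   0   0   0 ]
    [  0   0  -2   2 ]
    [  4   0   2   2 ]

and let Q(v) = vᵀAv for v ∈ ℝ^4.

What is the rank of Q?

2

Symmetric row and column elimination reduces A to a congruent diagonal form with pivots 4, 0, -2, 0.
That gives 1 positive, 1 negative, 2 zero pivots.
The rank is the number of nonzero pivots: 2.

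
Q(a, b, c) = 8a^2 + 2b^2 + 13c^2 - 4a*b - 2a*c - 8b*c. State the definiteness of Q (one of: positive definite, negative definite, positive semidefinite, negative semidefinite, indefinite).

positive definite

The symmetric matrix of Q is A = [[8, -2, -1], [-2, 2, -4], [-1, -4, 13]].
Leading principal minors: Δ_1 = 8, Δ_2 = 12, Δ_3 = 10.
All leading principal minors are positive, so by Sylvester's criterion Q is positive definite.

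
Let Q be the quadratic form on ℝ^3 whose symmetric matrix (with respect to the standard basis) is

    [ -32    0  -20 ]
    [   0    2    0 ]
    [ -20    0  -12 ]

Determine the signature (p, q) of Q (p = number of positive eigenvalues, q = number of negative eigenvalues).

An LDLᵀ factorisation of A has diagonal entries -32, 2, 1/2.
That gives 2 positive, 1 negative pivots.

(2, 1)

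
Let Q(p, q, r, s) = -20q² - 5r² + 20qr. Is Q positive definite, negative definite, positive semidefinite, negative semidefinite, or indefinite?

negative semidefinite

The symmetric matrix is A = [[0, 0, 0, 0], [0, -20, 10, 0], [0, 10, -5, 0], [0, 0, 0, 0]].
Applying the same elementary operations to the rows and columns of A produces a congruent diagonal matrix with entries 0, -20, 0, 0.
That gives 1 negative, 3 zero pivots.
Hence Q is negative semidefinite.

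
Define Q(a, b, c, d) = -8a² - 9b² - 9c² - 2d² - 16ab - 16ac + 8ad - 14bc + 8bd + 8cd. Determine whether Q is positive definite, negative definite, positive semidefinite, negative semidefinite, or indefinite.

negative semidefinite

Write A = [[-8, -8, -8, 4], [-8, -9, -7, 4], [-8, -7, -9, 4], [4, 4, 4, -2]].
Symmetric row and column elimination reduces A to a congruent diagonal form with pivots -8, -1, 0, 0.
So there are 2 negative, 2 zero pivots.
Hence Q is negative semidefinite.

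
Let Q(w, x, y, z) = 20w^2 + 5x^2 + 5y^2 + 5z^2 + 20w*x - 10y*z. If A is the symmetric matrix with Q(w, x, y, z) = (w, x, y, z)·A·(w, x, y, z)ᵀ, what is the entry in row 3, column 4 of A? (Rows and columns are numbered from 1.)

-5

The coefficient of y·z in Q is -10. For a symmetric A this equals A[3,4] + A[4,3] = 2·A[3,4].
So A[3,4] = -10/2 = -5.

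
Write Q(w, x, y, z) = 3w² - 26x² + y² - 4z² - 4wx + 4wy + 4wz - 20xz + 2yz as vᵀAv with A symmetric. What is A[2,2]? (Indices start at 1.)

The coefficient of x² in Q is -26, and that is exactly A[2,2].

-26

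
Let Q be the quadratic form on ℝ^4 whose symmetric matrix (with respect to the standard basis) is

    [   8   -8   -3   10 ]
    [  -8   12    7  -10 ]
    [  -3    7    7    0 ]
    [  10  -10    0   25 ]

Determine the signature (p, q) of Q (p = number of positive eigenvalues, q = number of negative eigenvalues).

(4, 0)

Congruent diagonalization of A (simultaneous row and column reduction) yields pivots 8, 4, 15/8, 5.
So there are 4 positive pivots.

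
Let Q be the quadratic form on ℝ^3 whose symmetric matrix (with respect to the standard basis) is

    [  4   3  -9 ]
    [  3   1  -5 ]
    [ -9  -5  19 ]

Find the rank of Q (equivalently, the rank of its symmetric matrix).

Symmetric row and column elimination reduces A to a congruent diagonal form with pivots 4, -5/4, 6/5.
Counting signs: 2 positive, 1 negative.
The rank is the number of nonzero pivots: 3.

3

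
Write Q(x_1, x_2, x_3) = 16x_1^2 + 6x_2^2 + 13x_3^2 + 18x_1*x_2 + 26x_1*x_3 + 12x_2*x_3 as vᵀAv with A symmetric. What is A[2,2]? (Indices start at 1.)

6

The coefficient of x_2^2 in Q is 6, and that is exactly A[2,2].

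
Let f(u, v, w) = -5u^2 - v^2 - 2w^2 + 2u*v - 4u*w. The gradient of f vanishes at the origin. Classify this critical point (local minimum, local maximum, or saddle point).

The Hessian at the origin is H = [[-10, 2, -4], [2, -2, 0], [-4, 0, -4]].
Applying the same elementary operations to the rows and columns of H produces a congruent diagonal matrix with entries -10, -8/5, -2.
Counting signs: 3 negative.
H is negative definite, so the origin is a strict local maximum.

local maximum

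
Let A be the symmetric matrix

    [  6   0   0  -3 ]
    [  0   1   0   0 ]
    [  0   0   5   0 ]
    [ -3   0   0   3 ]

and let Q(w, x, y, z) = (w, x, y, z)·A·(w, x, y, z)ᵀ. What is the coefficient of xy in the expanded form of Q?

The coefficient of xy is A[2,3] + A[3,2] = 2·0 = 0.

0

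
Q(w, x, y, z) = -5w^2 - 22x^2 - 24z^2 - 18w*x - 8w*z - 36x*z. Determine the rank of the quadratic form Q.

The symmetric matrix is A = [[-5, -9, 0, -4], [-9, -22, 0, -18], [0, 0, 0, 0], [-4, -18, 0, -24]].
Applying the same elementary operations to the rows and columns of A produces a congruent diagonal matrix with entries -5, -29/5, 0, -20/29.
That gives 3 negative, 1 zero pivots.
The rank is the number of nonzero pivots: 3.

3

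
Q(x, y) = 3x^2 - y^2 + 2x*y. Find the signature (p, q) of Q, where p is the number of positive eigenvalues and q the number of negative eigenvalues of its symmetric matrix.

(1, 1)

Write A = [[3, 1], [1, -1]].
An LDLᵀ factorisation of A has diagonal entries 3, -4/3.
So there are 1 positive, 1 negative pivots.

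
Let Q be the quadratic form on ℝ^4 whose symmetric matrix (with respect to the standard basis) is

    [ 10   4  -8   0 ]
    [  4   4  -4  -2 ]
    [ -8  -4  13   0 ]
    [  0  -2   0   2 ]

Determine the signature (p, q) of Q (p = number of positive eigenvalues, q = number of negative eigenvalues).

Symmetric row and column elimination reduces A to a congruent diagonal form with pivots 10, 12/5, 19/3, 5/19.
Counting signs: 4 positive.

(4, 0)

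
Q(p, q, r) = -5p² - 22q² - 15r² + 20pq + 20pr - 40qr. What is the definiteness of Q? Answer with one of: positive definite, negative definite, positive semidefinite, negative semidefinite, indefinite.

Write A = [[-5, 10, 10], [10, -22, -20], [10, -20, -15]].
Symmetric row and column elimination reduces A to a congruent diagonal form with pivots -5, -2, 5.
Counting signs: 1 positive, 2 negative.
Hence Q is indefinite.

indefinite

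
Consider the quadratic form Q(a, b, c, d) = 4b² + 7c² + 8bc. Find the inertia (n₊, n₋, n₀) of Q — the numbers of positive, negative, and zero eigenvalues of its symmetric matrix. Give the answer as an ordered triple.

(2, 0, 2)

The associated matrix is A = [[0, 0, 0, 0], [0, 4, 4, 0], [0, 4, 7, 0], [0, 0, 0, 0]].
Applying the same elementary operations to the rows and columns of A produces a congruent diagonal matrix with entries 0, 4, 3, 0.
Counting signs: 2 positive, 2 zero.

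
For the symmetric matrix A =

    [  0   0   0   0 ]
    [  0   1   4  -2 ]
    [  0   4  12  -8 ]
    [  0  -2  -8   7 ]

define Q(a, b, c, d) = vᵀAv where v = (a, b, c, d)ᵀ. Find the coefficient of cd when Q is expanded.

The coefficient of cd is A[3,4] + A[4,3] = 2·(-8) = -16.

-16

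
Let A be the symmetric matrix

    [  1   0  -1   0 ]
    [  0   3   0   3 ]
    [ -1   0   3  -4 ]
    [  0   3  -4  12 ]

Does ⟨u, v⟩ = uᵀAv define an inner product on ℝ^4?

Leading principal minors: Δ_1 = 1, Δ_2 = 3, Δ_3 = 6, Δ_4 = 6.
All leading principal minors are positive, so by Sylvester's criterion Q is positive definite.
⟨·,·⟩ is an inner product exactly when A is positive definite.

yes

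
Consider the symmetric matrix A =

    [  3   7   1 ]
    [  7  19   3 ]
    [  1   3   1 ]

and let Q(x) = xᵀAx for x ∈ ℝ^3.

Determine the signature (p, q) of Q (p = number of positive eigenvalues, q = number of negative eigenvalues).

(3, 0)

Congruent diagonalization of A (simultaneous row and column reduction) yields pivots 3, 8/3, 1/2.
So there are 3 positive pivots.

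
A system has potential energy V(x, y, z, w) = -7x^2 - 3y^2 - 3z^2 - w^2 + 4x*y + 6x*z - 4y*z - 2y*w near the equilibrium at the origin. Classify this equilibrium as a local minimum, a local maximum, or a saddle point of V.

local maximum

The Hessian at the origin is H = [[-14, 4, 6, 0], [4, -6, -4, -2], [6, -4, -6, 0], [0, -2, 0, -2]].
An LDLᵀ factorisation of H has diagonal entries -14, -34/7, -40/17, -4/5.
That gives 4 negative pivots.
H is negative definite, so the origin is a strict local maximum.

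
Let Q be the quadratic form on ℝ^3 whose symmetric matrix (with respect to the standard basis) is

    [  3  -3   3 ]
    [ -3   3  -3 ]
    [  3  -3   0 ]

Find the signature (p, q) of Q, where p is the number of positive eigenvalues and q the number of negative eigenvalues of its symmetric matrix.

(1, 1)

Row-reducing A symmetrically gives the diagonal entries 3, 0, -3.
So there are 1 positive, 1 negative, 1 zero pivots.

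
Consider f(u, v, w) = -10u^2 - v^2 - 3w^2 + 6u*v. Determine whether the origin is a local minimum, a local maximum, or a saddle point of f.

local maximum

The Hessian at the origin is H = [[-20, 6, 0], [6, -2, 0], [0, 0, -6]].
Applying the same elementary operations to the rows and columns of H produces a congruent diagonal matrix with entries -20, -1/5, -6.
Counting signs: 3 negative.
H is negative definite, so the origin is a strict local maximum.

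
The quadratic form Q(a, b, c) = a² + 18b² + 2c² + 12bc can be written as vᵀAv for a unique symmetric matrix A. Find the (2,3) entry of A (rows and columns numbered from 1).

The coefficient of b·c in Q is 12. For a symmetric A this equals A[2,3] + A[3,2] = 2·A[2,3].
So A[2,3] = 12/2 = 6.

6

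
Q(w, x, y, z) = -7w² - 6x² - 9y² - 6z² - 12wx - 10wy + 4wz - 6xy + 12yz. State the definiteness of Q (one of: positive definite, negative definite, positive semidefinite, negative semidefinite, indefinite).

negative definite

The symmetric matrix of Q is A = [[-7, -6, -5, 2], [-6, -6, -3, 0], [-5, -3, -9, 6], [2, 0, 6, -6]].
Leading principal minors: Δ_1 = -7, Δ_2 = 6, Δ_3 = -21, Δ_4 = 18.
The signs alternate starting with Δ_1 < 0, so by Sylvester's criterion Q is negative definite.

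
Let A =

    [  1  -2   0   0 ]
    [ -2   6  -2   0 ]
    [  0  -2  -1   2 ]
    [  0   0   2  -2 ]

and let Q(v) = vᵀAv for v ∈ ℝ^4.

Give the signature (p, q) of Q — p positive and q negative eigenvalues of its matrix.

Symmetric row and column elimination reduces A to a congruent diagonal form with pivots 1, 2, -3, -2/3.
So there are 2 positive, 2 negative pivots.

(2, 2)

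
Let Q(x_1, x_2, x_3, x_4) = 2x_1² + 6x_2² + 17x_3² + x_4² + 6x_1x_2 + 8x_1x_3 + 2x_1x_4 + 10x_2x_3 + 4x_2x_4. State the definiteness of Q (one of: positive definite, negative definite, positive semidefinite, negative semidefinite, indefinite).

The symmetric matrix is A = [[2, 3, 4, 1], [3, 6, 5, 2], [4, 5, 17, 0], [1, 2, 0, 1]].
Congruent diagonalization of A (simultaneous row and column reduction) yields pivots 2, 3/2, 25/3, 0.
Counting signs: 3 positive, 1 zero.
Hence Q is positive semidefinite.

positive semidefinite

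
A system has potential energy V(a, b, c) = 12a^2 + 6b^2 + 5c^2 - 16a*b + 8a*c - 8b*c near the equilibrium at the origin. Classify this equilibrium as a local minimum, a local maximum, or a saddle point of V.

The Hessian at the origin is H = [[24, -16, 8], [-16, 12, -8], [8, -8, 10]].
Applying the same elementary operations to the rows and columns of H produces a congruent diagonal matrix with entries 24, 4/3, 2.
Counting signs: 3 positive.
H is positive definite, so the origin is a strict local minimum.

local minimum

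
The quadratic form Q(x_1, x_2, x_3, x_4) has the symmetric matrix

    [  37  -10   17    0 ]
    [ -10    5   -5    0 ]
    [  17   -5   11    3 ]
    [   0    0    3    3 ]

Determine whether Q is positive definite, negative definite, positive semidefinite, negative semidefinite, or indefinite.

Leading principal minors: Δ_1 = 37, Δ_2 = 85, Δ_3 = 265, Δ_4 = 30.
All leading principal minors are positive, so by Sylvester's criterion Q is positive definite.

positive definite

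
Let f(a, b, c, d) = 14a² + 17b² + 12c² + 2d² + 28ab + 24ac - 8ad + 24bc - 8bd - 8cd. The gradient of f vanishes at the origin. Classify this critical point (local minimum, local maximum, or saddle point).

local minimum

The Hessian at the origin is H = [[28, 28, 24, -8], [28, 34, 24, -8], [24, 24, 24, -8], [-8, -8, -8, 4]].
Congruent diagonalization of H (simultaneous row and column reduction) yields pivots 28, 6, 24/7, 4/3.
That gives 4 positive pivots.
H is positive definite, so the origin is a strict local minimum.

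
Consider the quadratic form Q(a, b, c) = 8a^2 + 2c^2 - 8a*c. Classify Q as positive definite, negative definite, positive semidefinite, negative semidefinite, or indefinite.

positive semidefinite

The symmetric matrix is A = [[8, 0, -4], [0, 0, 0], [-4, 0, 2]].
Applying the same elementary operations to the rows and columns of A produces a congruent diagonal matrix with entries 8, 0, 0.
That gives 1 positive, 2 zero pivots.
Hence Q is positive semidefinite.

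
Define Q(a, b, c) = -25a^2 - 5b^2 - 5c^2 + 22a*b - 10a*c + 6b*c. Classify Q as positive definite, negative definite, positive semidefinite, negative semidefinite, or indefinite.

The symmetric matrix is A = [[-25, 11, -5], [11, -5, 3], [-5, 3, -5]].
Row-reducing A symmetrically gives the diagonal entries -25, -4/25, 0.
Counting signs: 2 negative, 1 zero.
Hence Q is negative semidefinite.

negative semidefinite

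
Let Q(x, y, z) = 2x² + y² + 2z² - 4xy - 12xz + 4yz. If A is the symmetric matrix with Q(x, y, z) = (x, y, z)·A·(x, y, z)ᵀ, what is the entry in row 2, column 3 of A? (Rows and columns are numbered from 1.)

2

The coefficient of y·z in Q is 4. For a symmetric A this equals A[2,3] + A[3,2] = 2·A[2,3].
So A[2,3] = 4/2 = 2.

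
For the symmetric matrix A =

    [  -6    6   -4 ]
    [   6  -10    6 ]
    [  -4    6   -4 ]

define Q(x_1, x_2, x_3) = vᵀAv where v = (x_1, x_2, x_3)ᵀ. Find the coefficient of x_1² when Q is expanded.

The coefficient of x_1² is the diagonal entry A[1,1] = -6.

-6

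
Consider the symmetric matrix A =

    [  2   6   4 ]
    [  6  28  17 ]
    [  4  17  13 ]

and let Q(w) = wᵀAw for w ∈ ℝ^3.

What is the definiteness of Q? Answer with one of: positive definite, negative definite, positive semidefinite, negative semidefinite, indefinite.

positive definite

Leading principal minors: Δ_1 = 2, Δ_2 = 20, Δ_3 = 50.
All leading principal minors are positive, so by Sylvester's criterion Q is positive definite.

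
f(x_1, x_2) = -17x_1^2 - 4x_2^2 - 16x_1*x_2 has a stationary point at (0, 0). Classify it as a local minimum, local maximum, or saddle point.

The Hessian at the origin is H = [[-34, -16], [-16, -8]].
det H = -34·-8 − (-16)² = 16 > 0 and H[1,1] = -34 < 0, so H is negative definite.
Therefore the origin is a local maximum.

local maximum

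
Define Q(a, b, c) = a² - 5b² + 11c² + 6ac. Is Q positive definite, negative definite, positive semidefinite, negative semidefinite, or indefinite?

The symmetric matrix is A = [[1, 0, 3], [0, -5, 0], [3, 0, 11]].
Congruent diagonalization of A (simultaneous row and column reduction) yields pivots 1, -5, 2.
Counting signs: 2 positive, 1 negative.
Hence Q is indefinite.

indefinite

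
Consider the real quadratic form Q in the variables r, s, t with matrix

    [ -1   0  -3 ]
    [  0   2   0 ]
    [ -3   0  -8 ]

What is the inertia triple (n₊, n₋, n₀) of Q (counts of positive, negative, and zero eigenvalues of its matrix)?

(2, 1, 0)

Applying the same elementary operations to the rows and columns of A produces a congruent diagonal matrix with entries -1, 2, 1.
Counting signs: 2 positive, 1 negative.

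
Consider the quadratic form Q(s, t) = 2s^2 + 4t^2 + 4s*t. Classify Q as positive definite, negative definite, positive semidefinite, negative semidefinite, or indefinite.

The symmetric matrix is A = [[2, 2], [2, 4]].
Applying the same elementary operations to the rows and columns of A produces a congruent diagonal matrix with entries 2, 2.
Counting signs: 2 positive.
Hence Q is positive definite.

positive definite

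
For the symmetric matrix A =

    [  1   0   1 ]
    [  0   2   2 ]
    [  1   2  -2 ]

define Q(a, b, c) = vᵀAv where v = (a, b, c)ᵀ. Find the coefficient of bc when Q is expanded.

4

The coefficient of bc is A[2,3] + A[3,2] = 2·2 = 4.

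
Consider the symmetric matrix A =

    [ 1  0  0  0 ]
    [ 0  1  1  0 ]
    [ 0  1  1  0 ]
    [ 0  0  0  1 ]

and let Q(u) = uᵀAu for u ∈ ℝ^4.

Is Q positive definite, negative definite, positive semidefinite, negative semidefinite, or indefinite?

Symmetric row and column elimination reduces A to a congruent diagonal form with pivots 1, 1, 0, 1.
So there are 3 positive, 1 zero pivots.
Hence Q is positive semidefinite.

positive semidefinite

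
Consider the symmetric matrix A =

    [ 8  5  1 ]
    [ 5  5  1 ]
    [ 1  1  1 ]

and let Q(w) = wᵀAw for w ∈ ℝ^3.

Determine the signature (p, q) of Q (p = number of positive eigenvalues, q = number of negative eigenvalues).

Row-reducing A symmetrically gives the diagonal entries 8, 15/8, 4/5.
That gives 3 positive pivots.

(3, 0)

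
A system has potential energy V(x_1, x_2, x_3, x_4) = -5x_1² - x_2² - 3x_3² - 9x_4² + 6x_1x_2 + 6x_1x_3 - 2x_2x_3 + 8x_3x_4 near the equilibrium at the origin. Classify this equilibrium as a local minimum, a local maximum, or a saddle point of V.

saddle point

The Hessian at the origin is H = [[-10, 6, 6, 0], [6, -2, -2, 0], [6, -2, -6, 8], [0, 0, 8, -18]].
Applying the same elementary operations to the rows and columns of H produces a congruent diagonal matrix with entries -10, 8/5, -4, -2.
That gives 1 positive, 3 negative pivots.
H is indefinite, so the origin is a saddle point.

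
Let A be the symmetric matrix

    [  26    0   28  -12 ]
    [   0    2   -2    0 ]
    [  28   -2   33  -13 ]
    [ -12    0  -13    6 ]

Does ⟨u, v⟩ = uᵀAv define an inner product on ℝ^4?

yes

An LDLᵀ factorisation of A has diagonal entries 26, 2, 11/13, 5/11.
Counting signs: 4 positive.
Hence Q is positive definite.
⟨·,·⟩ is an inner product exactly when A is positive definite.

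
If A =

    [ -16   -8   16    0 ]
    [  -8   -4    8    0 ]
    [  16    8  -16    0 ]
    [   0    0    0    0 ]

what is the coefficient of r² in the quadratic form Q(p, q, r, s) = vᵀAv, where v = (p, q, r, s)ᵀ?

The coefficient of r² is the diagonal entry A[3,3] = -16.

-16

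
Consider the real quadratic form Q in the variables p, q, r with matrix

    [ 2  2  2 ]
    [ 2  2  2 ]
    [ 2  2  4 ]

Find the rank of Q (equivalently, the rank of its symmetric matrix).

Congruent diagonalization of A (simultaneous row and column reduction) yields pivots 2, 0, 2.
That gives 2 positive, 1 zero pivots.
The rank is the number of nonzero pivots: 2.

2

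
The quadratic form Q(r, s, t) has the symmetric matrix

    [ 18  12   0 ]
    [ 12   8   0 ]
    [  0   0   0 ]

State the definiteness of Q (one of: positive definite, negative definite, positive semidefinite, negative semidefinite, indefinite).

Congruent diagonalization of A (simultaneous row and column reduction) yields pivots 18, 0, 0.
Counting signs: 1 positive, 2 zero.
Hence Q is positive semidefinite.

positive semidefinite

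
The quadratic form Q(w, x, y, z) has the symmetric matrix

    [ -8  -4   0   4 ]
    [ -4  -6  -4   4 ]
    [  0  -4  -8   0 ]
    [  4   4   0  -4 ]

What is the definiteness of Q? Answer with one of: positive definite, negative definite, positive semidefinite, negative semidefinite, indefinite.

Congruent diagonalization of A (simultaneous row and column reduction) yields pivots -8, -4, -4, 0.
So there are 3 negative, 1 zero pivots.
Hence Q is negative semidefinite.

negative semidefinite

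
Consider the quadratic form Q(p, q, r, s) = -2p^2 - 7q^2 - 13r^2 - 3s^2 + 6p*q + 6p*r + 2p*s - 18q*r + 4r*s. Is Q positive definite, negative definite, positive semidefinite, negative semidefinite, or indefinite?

negative semidefinite

The symmetric matrix is A = [[-2, 3, 3, 1], [3, -7, -9, 0], [3, -9, -13, 2], [1, 0, 2, -3]].
Applying the same elementary operations to the rows and columns of A produces a congruent diagonal matrix with entries -2, -5/2, -2/5, 0.
That gives 3 negative, 1 zero pivots.
Hence Q is negative semidefinite.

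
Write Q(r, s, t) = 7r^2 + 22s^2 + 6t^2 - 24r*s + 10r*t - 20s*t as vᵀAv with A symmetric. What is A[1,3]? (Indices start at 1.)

The coefficient of r·t in Q is 10. For a symmetric A this equals A[1,3] + A[3,1] = 2·A[1,3].
So A[1,3] = 10/2 = 5.

5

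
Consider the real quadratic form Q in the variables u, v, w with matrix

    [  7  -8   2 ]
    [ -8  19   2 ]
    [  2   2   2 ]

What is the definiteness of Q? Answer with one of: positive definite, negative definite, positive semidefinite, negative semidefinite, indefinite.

indefinite

Applying the same elementary operations to the rows and columns of A produces a congruent diagonal matrix with entries 7, 69/7, -10/23.
Counting signs: 2 positive, 1 negative.
Hence Q is indefinite.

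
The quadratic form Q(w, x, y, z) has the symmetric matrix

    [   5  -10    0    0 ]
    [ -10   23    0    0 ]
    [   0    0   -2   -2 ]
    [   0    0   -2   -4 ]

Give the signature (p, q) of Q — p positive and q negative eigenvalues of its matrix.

(2, 2)

Symmetric row and column elimination reduces A to a congruent diagonal form with pivots 5, 3, -2, -2.
That gives 2 positive, 2 negative pivots.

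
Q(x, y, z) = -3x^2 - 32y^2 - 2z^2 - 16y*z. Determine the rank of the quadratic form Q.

The associated matrix is A = [[-3, 0, 0], [0, -32, -8], [0, -8, -2]].
Applying the same elementary operations to the rows and columns of A produces a congruent diagonal matrix with entries -3, -32, 0.
So there are 2 negative, 1 zero pivots.
The rank is the number of nonzero pivots: 2.

2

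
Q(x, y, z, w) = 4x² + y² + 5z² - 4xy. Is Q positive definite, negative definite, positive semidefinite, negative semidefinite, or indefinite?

positive semidefinite

Write A = [[4, -2, 0, 0], [-2, 1, 0, 0], [0, 0, 5, 0], [0, 0, 0, 0]].
Row-reducing A symmetrically gives the diagonal entries 4, 0, 5, 0.
So there are 2 positive, 2 zero pivots.
Hence Q is positive semidefinite.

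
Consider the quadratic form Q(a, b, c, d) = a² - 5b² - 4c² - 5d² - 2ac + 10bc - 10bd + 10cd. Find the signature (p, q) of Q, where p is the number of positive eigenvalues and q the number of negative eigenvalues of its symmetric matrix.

(1, 1)

Write A = [[1, 0, -1, 0], [0, -5, 5, -5], [-1, 5, -4, 5], [0, -5, 5, -5]].
Applying the same elementary operations to the rows and columns of A produces a congruent diagonal matrix with entries 1, -5, 0, 0.
So there are 1 positive, 1 negative, 2 zero pivots.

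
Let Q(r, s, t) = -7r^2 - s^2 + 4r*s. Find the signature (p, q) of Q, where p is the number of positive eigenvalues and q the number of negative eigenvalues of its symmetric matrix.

The symmetric matrix is A = [[-7, 2, 0], [2, -1, 0], [0, 0, 0]].
Row-reducing A symmetrically gives the diagonal entries -7, -3/7, 0.
That gives 2 negative, 1 zero pivots.

(0, 2)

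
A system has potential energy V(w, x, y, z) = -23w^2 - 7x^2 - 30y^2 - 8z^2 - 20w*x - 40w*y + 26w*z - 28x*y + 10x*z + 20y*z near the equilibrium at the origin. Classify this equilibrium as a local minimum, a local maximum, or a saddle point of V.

local maximum

The Hessian at the origin is H = [[-46, -20, -40, 26], [-20, -14, -28, 10], [-40, -28, -60, 20], [26, 10, 20, -16]].
An LDLᵀ factorisation of H has diagonal entries -46, -122/23, -4, -60/61.
Counting signs: 4 negative.
H is negative definite, so the origin is a strict local maximum.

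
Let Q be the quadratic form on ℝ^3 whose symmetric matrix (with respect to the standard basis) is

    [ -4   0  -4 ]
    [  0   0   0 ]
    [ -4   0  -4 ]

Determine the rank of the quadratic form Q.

1

Congruent diagonalization of A (simultaneous row and column reduction) yields pivots -4, 0, 0.
So there are 1 negative, 2 zero pivots.
The rank is the number of nonzero pivots: 1.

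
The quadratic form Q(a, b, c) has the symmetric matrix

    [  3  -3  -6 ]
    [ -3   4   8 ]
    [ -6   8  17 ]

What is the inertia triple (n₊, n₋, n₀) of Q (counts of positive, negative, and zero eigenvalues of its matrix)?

An LDLᵀ factorisation of A has diagonal entries 3, 1, 1.
That gives 3 positive pivots.

(3, 0, 0)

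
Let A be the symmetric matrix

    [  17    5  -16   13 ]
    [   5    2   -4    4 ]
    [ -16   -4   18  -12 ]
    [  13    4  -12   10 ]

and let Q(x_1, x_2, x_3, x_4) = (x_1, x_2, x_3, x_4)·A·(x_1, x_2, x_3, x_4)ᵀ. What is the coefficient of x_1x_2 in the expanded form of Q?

10

The coefficient of x_1x_2 is A[1,2] + A[2,1] = 2·5 = 10.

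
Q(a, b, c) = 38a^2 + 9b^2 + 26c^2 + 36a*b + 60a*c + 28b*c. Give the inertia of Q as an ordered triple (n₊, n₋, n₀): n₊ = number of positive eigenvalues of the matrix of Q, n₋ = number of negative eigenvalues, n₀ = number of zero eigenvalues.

(3, 0, 0)

The symmetric matrix is A = [[38, 18, 30], [18, 9, 14], [30, 14, 26]].
Symmetric row and column elimination reduces A to a congruent diagonal form with pivots 38, 9/19, 20/9.
So there are 3 positive pivots.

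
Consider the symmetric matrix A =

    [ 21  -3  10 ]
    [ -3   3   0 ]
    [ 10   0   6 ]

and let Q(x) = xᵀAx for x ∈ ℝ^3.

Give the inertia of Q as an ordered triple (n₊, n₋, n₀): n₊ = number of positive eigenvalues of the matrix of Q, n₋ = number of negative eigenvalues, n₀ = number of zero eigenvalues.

(3, 0, 0)

Congruent diagonalization of A (simultaneous row and column reduction) yields pivots 21, 18/7, 4/9.
So there are 3 positive pivots.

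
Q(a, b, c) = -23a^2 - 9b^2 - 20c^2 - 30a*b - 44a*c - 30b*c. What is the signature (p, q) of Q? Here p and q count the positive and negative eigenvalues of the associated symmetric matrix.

(2, 1)

The associated matrix is A = [[-23, -15, -22], [-15, -9, -15], [-22, -15, -20]].
Applying the same elementary operations to the rows and columns of A produces a congruent diagonal matrix with entries -23, 18/23, 1/2.
Counting signs: 2 positive, 1 negative.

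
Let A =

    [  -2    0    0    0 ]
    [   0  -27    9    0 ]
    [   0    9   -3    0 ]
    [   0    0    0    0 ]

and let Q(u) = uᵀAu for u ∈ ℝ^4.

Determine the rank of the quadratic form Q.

2

Congruent diagonalization of A (simultaneous row and column reduction) yields pivots -2, -27, 0, 0.
So there are 2 negative, 2 zero pivots.
The rank is the number of nonzero pivots: 2.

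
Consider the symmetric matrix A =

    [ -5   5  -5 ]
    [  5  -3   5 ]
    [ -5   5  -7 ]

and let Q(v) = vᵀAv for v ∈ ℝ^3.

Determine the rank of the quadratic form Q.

3

Row-reducing A symmetrically gives the diagonal entries -5, 2, -2.
That gives 1 positive, 2 negative pivots.
The rank is the number of nonzero pivots: 3.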